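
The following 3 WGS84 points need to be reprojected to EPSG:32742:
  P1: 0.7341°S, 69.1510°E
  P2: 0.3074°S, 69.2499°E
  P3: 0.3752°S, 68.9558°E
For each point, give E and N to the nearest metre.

P1: E 516801 m, N 9918860 m; P2: E 527807 m, N 9966023 m; P3: E 495082 m, N 9958529 m

UTM zone 42S: λ₀ = 69°, k₀ = 0.9996.
P1 (-0.7341°, 69.1510°) → (516801.169, 9918859.565) m.
P2 (-0.3074°, 69.2499°) → (527807.304, 9966022.735) m.
P3 (-0.3752°, 68.9558°) → (495081.751, 9958529.108) m.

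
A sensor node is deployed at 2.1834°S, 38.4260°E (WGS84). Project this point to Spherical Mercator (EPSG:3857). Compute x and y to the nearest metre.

x 4277563 m, y -243114 m

Web Mercator is spherical with R = a = 6378137 m.
x = R·λ = 6378137 × 0.670660218 = 4277562.753 m.
y = R·ln tan(π/4 + φ/2) = 6378137 × -0.038116745 = -243113.824 m.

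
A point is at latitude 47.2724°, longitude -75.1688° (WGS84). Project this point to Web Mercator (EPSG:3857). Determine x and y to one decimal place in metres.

x -8367752.5 m, y 5986650.6 m

Web Mercator is spherical with R = a = 6378137 m.
x = R·λ = 6378137 × -1.311943055 = -8367752.540 m.
y = R·ln tan(π/4 + φ/2) = 6378137 × 0.938620570 = 5986650.584 m.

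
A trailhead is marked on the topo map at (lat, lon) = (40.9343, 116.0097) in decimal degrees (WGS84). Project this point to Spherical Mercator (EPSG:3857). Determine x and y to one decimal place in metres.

Web Mercator is spherical with R = a = 6378137 m.
x = R·λ = 6378137 × 2.024751229 = 12914140.731 m.
y = R·ln tan(π/4 + φ/2) = 6378137 × 0.784344355 = 5002655.753 m.

x 12914140.7 m, y 5002655.8 m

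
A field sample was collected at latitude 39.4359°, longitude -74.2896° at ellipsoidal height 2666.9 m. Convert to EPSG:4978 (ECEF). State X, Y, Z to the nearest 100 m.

X 1336200 m, Y -4750400 m, Z 4031500 m

WGS84: a = 6378137 m, e² = 0.006694380; N(φ) = a/√(1−e²sin²φ) = 6386768.694 m.
X = (N+h)·cosφ·cosλ = 1336218.485 m; Y = (N+h)·cosφ·sinλ = -4750438.483 m; Z = (N(1−e²)+h)·sinφ = 4031503.648 m.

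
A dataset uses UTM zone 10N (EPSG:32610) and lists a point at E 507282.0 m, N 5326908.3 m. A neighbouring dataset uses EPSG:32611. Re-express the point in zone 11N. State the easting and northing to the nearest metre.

E 60619 m, N 5343775 m

UTM 10N → geographic: φ = 48.09540043°, λ = -122.90219972°.
UTM 11N (λ₀ = -117°) forward: E = 60618.868 m, N = 5343775.302 m.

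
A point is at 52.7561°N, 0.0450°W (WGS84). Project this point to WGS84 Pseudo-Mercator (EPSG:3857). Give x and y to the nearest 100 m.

x -5000 m, y 6938000 m

Web Mercator is spherical with R = a = 6378137 m.
x = R·λ = 6378137 × -0.000785398 = -5009.377 m.
y = R·ln tan(π/4 + φ/2) = 6378137 × 1.087779995 = 6938009.836 m.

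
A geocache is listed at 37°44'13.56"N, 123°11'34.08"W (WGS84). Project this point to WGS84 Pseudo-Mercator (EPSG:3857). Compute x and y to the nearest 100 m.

Web Mercator is spherical with R = a = 6378137 m.
x = R·λ = 6378137 × -2.150119975 = -13713759.765 m.
y = R·ln tan(π/4 + φ/2) = 6378137 × 0.712175537 = 4542353.142 m.

x -13713800 m, y 4542400 m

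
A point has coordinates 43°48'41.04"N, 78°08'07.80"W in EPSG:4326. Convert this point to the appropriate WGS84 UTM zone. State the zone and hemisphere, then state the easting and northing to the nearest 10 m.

Longitude -78.1355° lies in the 6° band [-84°, -78°), giving zone 17; latitude is north of the equator, so 17N.
Zone 17 central meridian λ₀ = 6×17 − 183 = -81°; Δλ = +2.8645°.
Transverse Mercator on WGS84 with k₀ = 0.9996 gives E = 730389.098 m, N = 4854914.489 m.

Zone 17N: E 730390 m, N 4854910 m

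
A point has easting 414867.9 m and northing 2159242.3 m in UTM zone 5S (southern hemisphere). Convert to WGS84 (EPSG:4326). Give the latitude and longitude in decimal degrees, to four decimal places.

Zone 5S: λ₀ = -153°, k₀ = 0.9996, false easting 500000 m, false northing 10000000 m.
Meridian distance M = (N − FN)/k₀ = -7843895.3 m.
Inverse transverse Mercator on WGS84 gives φ = -70.65700021°, λ = -155.30339902°.

lat -70.6570°, lon -155.3034°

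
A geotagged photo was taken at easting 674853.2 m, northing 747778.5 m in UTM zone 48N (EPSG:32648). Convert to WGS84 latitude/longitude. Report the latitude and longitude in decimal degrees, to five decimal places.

lat 6.76250°, lon 106.58210°

Zone 48N: λ₀ = 105°, k₀ = 0.9996, false easting 500000 m.
Meridian distance M = (N − FN)/k₀ = 748077.7 m.
Inverse transverse Mercator on WGS84 gives φ = 6.76249982°, λ = 106.58210018°.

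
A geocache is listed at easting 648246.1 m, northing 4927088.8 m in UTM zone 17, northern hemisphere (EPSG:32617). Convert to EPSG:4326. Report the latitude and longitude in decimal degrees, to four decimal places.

lat 44.4819°, lon -79.1358°

Zone 17N: λ₀ = -81°, k₀ = 0.9996, false easting 500000 m.
Meridian distance M = (N − FN)/k₀ = 4929060.4 m.
Inverse transverse Mercator on WGS84 gives φ = 44.48189981°, λ = -79.13579953°.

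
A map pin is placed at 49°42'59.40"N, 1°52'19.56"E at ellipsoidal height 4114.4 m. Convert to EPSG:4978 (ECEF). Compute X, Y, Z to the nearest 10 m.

WGS84: a = 6378137 m, e² = 0.006694380; N(φ) = a/√(1−e²sin²φ) = 6390597.312 m.
X = (N+h)·cosφ·cosλ = 4132422.628 m; Y = (N+h)·cosφ·sinλ = 135072.125 m; Z = (N(1−e²)+h)·sinφ = 4845599.243 m.

X 4132420 m, Y 135070 m, Z 4845600 m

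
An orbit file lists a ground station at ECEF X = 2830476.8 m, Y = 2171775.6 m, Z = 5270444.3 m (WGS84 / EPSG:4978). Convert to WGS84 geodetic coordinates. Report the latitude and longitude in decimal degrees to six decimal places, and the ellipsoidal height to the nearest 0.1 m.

λ = atan2(Y, X) = 37.49839924°; p = √(X²+Y²) = 3567661.4 m.
Bowring's method on WGS84 (a = 6378137 m, b = 6356752.314 m) gives φ = 56.08360010°, h = 967.144 m.

lat 56.083600°, lon 37.498399°, h 967.1 m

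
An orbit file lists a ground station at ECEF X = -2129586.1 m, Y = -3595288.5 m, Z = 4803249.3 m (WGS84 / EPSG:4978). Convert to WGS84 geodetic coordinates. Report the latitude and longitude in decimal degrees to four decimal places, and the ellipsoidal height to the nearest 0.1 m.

λ = atan2(Y, X) = -120.63940013°; p = √(X²+Y²) = 4178664.4 m.
Bowring's method on WGS84 (a = 6378137 m, b = 6356752.314 m) gives φ = 49.16829972°, h = 570.902 m.

lat 49.1683°, lon -120.6394°, h 570.9 m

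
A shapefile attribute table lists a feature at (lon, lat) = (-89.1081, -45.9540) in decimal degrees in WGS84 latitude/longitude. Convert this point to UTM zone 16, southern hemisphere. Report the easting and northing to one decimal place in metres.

E 336630.9 m, N 4908902.7 m

Zone 16 central meridian λ₀ = 6×16 − 183 = -87°; Δλ = -2.1081°.
Transverse Mercator on WGS84 with k₀ = 0.9996 gives E = 336630.899 m, N = 4908902.663 m.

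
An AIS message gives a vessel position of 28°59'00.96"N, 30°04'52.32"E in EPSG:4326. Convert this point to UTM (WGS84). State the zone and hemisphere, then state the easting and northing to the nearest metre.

Longitude 30.0812° lies in the 6° band [30°, 36°), giving zone 36; latitude is north of the equator, so 36N.
Zone 36 central meridian λ₀ = 6×36 − 183 = 33°; Δλ = -2.9188°.
Transverse Mercator on WGS84 with k₀ = 0.9996 gives E = 215598.502 m, N = 3209680.771 m.

Zone 36N: E 215599 m, N 3209681 m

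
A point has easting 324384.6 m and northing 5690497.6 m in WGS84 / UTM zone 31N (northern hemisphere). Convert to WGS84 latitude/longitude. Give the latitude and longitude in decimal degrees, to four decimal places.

Zone 31N: λ₀ = 3°, k₀ = 0.9996, false easting 500000 m.
Meridian distance M = (N − FN)/k₀ = 5692774.7 m.
Inverse transverse Mercator on WGS84 gives φ = 51.33859959°, λ = 0.47870017°.

lat 51.3386°, lon 0.4787°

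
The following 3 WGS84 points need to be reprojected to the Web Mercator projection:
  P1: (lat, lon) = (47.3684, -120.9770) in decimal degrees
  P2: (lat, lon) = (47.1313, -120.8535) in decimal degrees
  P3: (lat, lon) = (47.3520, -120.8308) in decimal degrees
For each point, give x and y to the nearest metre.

Web Mercator: x = R·λ, y = R·ln tan(π/4+φ/2), R = 6378137 m.
P1 (47.3684°, -120.9770°) → (-13467098.038, 6002415.014) m.
P2 (47.1313°, -120.8535°) → (-13453350.081, 5963531.970) m.
P3 (47.3520°, -120.8308°) → (-13450823.128, 5999719.894) m.

P1: x -13467098 m, y 6002415 m; P2: x -13453350 m, y 5963532 m; P3: x -13450823 m, y 5999720 m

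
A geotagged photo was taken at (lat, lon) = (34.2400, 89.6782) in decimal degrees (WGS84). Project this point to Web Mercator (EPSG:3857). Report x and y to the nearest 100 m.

x 9982900 m, y 4061100 m

Web Mercator is spherical with R = a = 6378137 m.
x = R·λ = 6378137 × 1.565179857 = 9982931.559 m.
y = R·ln tan(π/4 + φ/2) = 6378137 × 0.636717880 = 4061073.868 m.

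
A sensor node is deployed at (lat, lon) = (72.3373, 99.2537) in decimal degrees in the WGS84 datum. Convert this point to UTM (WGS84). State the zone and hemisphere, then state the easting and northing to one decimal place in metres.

Longitude 99.2537° lies in the 6° band [96°, 102°), giving zone 47; latitude is north of the equator, so 47N.
Zone 47 central meridian λ₀ = 6×47 − 183 = 99°; Δλ = +0.2537°.
Transverse Mercator on WGS84 with k₀ = 0.9996 gives E = 508591.610 m, N = 8026574.266 m.

Zone 47N: E 508591.6 m, N 8026574.3 m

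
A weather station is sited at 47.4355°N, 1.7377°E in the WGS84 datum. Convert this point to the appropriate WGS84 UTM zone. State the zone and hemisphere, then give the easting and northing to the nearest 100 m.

Longitude 1.7377° lies in the 6° band [0°, 6°), giving zone 31; latitude is north of the equator, so 31N.
Zone 31 central meridian λ₀ = 6×31 − 183 = 3°; Δλ = -1.2623°.
Transverse Mercator on WGS84 with k₀ = 0.9996 gives E = 404816.126 m, N = 5254333.800 m.

Zone 31N: E 404800 m, N 5254300 m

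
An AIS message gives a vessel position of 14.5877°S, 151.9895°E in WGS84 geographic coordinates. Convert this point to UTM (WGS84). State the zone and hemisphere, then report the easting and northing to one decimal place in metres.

Longitude 151.9895° lies in the 6° band [150°, 156°), giving zone 56; latitude is south of the equator, so 56S.
Zone 56 central meridian λ₀ = 6×56 − 183 = 153°; Δλ = -1.0105°.
Transverse Mercator on WGS84 with k₀ = 0.9996 gives E = 391153.384 m, N = 8387033.633 m.

Zone 56S: E 391153.4 m, N 8387033.6 m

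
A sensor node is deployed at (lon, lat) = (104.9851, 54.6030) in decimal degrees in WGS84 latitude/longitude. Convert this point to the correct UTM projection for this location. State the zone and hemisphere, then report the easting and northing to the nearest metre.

Zone 48N: E 499037 m, N 6050615 m

Longitude 104.9851° lies in the 6° band [102°, 108°), giving zone 48; latitude is north of the equator, so 48N.
Zone 48 central meridian λ₀ = 6×48 − 183 = 105°; Δλ = -0.0149°.
Transverse Mercator on WGS84 with k₀ = 0.9996 gives E = 499037.481 m, N = 6050615.213 m.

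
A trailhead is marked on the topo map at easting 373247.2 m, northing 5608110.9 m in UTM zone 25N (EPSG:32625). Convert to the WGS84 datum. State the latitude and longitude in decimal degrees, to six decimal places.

lat 50.611100°, lon -34.791500°

Zone 25N: λ₀ = -33°, k₀ = 0.9996, false easting 500000 m.
Meridian distance M = (N − FN)/k₀ = 5610355.0 m.
Inverse transverse Mercator on WGS84 gives φ = 50.61109976°, λ = -34.79150017°.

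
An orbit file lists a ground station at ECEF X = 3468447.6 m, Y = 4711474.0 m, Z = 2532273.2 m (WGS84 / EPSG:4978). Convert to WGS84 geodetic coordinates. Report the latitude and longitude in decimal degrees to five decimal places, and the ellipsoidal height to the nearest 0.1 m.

lat 23.54510°, lon 53.64060°, h 243.5 m

λ = atan2(Y, X) = 53.64060024°; p = √(X²+Y²) = 5850480.0 m.
Bowring's method on WGS84 (a = 6378137 m, b = 6356752.314 m) gives φ = 23.54509993°, h = 243.539 m.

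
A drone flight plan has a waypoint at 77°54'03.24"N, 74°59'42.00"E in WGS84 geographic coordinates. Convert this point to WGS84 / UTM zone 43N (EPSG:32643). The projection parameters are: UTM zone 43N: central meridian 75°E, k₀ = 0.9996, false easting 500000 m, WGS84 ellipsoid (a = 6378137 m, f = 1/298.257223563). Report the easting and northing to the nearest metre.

E 499883 m, N 8647310 m

Zone 43 central meridian λ₀ = 6×43 − 183 = 75°; Δλ = -0.0050°.
Transverse Mercator on WGS84 with k₀ = 0.9996 gives E = 499883.007 m, N = 8647310.018 m.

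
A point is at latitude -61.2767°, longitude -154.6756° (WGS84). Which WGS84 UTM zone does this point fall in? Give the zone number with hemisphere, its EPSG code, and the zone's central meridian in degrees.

UTM zone = ⌊(λ + 180)/6⌋ + 1; -154.6756° ∈ [-156°, -150°) → zone 5.
Hemisphere: S (φ < 0).
Central meridian λ₀ = 6×5 − 183 = -153°.
EPSG code: 32705.

Zone 5S (EPSG:32705), central meridian -153°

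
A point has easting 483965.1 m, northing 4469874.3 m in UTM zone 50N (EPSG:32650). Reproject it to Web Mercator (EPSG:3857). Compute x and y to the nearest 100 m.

x 13003400 m, y 4921200 m

Unproject from UTM 50N (λ₀ = 117°) → φ = 40.37929985°, λ = 116.81109978°.
Web Mercator (R = 6378137 m): x = 13003352.147 m, y = 4921215.164 m.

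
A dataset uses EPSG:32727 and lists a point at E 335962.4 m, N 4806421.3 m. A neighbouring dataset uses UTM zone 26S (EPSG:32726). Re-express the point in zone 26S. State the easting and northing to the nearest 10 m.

UTM 27S → geographic: φ = -46.87550000°, λ = -23.15270055°.
UTM 26S (λ₀ = -27°) forward: E = 793157.650 m, N = 4801481.987 m.

E 793160 m, N 4801480 m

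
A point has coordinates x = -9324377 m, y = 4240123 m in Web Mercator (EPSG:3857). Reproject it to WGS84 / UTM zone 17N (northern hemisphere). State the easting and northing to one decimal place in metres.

Web Mercator inverse (R = 6378137 m) → φ = 35.55910308°, λ = -83.76230374°.
UTM 17N forward: E = 249630.107 m, N = 3938559.732 m.

E 249630.1 m, N 3938559.7 m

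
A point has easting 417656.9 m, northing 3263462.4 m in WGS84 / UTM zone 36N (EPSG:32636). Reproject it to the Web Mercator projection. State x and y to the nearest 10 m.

Unproject from UTM 36N (λ₀ = 33°) → φ = 29.49800011°, λ = 32.15049994°.
Web Mercator (R = 6378137 m): x = 3578977.282 m, y = 3439184.275 m.

x 3578980 m, y 3439180 m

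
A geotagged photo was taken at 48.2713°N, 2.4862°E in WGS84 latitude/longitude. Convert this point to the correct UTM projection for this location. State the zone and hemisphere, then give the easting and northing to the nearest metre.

Longitude 2.4862° lies in the 6° band [0°, 6°), giving zone 31; latitude is north of the equator, so 31N.
Zone 31 central meridian λ₀ = 6×31 − 183 = 3°; Δλ = -0.5138°.
Transverse Mercator on WGS84 with k₀ = 0.9996 gives E = 461874.270 m, N = 5346582.388 m.

Zone 31N: E 461874 m, N 5346582 m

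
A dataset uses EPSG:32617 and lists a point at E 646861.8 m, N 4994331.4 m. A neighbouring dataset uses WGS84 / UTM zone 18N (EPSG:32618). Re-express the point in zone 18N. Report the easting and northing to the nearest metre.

E 174689 m, N 5000955 m

UTM 17N → geographic: φ = 45.08720019°, λ = -79.13379992°.
UTM 18N (λ₀ = -75°) forward: E = 174688.514 m, N = 5000955.326 m.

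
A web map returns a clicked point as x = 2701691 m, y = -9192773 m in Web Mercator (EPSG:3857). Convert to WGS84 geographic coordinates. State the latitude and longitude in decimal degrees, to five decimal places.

lat -63.37490°, lon 24.26970°

R = 6378137 m. λ = x/R = 24.26970318°.
φ = 2·arctan(exp(y/R)) − 90° = 2·arctan(0.23662) − 90° = -63.37489899°.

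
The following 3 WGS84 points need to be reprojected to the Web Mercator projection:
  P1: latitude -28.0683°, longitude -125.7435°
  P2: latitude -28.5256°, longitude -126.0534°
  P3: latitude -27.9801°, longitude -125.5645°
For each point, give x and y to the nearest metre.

Web Mercator: x = R·λ, y = R·ln tan(π/4+φ/2), R = 6378137 m.
P1 (-28.0683°, -125.7435°) → (-13997702.391, -3257587.589) m.
P2 (-28.5256°, -126.0534°) → (-14032200.301, -3315402.997) m.
P3 (-27.9801°, -125.5645°) → (-13977776.202, -3246465.087) m.

P1: x -13997702 m, y -3257588 m; P2: x -14032200 m, y -3315403 m; P3: x -13977776 m, y -3246465 m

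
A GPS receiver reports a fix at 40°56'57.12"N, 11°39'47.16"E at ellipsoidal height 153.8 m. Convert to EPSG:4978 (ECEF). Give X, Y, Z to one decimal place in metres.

X 4724797.9 m, Y 975285.6 m, Z 4158264.7 m

WGS84: a = 6378137 m, e² = 0.006694380; N(φ) = a/√(1−e²sin²φ) = 6387326.908 m.
X = (N+h)·cosφ·cosλ = 4724797.940 m; Y = (N+h)·cosφ·sinλ = 975285.645 m; Z = (N(1−e²)+h)·sinφ = 4158264.655 m.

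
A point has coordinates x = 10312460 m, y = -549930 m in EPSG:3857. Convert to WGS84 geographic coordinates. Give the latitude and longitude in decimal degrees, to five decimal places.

R = 6378137 m. λ = x/R = 92.63840435°.
φ = 2·arctan(exp(y/R)) − 90° = 2·arctan(0.91739) − 90° = -4.93399574°.

lat -4.93400°, lon 92.63840°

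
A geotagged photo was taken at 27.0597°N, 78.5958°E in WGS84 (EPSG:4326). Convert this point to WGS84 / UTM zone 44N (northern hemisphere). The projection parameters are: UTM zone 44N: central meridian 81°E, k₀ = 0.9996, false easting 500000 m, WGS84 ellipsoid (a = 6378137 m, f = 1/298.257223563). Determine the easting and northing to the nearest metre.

Zone 44 central meridian λ₀ = 6×44 − 183 = 81°; Δλ = -2.4042°.
Transverse Mercator on WGS84 with k₀ = 0.9996 gives E = 261551.636 m, N = 2995324.331 m.

E 261552 m, N 2995324 m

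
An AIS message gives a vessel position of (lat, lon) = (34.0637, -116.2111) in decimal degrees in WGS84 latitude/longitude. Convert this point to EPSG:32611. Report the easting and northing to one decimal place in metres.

E 572799.6 m, N 3769499.7 m

Zone 11 central meridian λ₀ = 6×11 − 183 = -117°; Δλ = +0.7889°.
Transverse Mercator on WGS84 with k₀ = 0.9996 gives E = 572799.643 m, N = 3769499.676 m.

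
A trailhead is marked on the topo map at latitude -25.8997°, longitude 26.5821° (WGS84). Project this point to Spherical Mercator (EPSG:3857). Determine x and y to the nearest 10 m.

Web Mercator is spherical with R = a = 6378137 m.
x = R·λ = 6378137 × 0.463945167 = 2959105.836 m.
y = R·ln tan(π/4 + φ/2) = 6378137 × -0.468265836 = -2986663.653 m.

x 2959110 m, y -2986660 m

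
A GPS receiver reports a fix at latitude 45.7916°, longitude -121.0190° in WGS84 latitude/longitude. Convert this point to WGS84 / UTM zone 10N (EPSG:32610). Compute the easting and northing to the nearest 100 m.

E 654000 m, N 5072800 m

Zone 10 central meridian λ₀ = 6×10 − 183 = -123°; Δλ = +1.9810°.
Transverse Mercator on WGS84 with k₀ = 0.9996 gives E = 653967.469 m, N = 5072801.560 m.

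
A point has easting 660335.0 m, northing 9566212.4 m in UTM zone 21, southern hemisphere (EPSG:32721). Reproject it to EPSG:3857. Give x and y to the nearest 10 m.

x -6184450 m, y -437080 m

Unproject from UTM 21S (λ₀ = -57°) → φ = -3.92329999°, λ = -55.55590037°.
Web Mercator (R = 6378137 m): x = -6184454.540 m, y = -437081.453 m.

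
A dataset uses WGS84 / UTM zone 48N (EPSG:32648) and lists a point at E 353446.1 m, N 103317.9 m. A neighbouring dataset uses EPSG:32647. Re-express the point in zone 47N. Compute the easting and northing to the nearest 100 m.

E 1021600 m, N 103600 m

UTM 48N → geographic: φ = 0.93450003°, λ = 103.68289981°.
UTM 47N (λ₀ = 99°) forward: E = 1021605.325 m, N = 103638.664 m.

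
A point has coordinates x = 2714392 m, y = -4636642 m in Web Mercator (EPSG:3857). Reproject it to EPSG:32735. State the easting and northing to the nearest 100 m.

E 271600 m, N 5746100 m

Web Mercator inverse (R = 6378137 m) → φ = -38.40390340°, λ = 24.38379821°.
UTM 35S forward: E = 271551.697 m, N = 5746128.295 m.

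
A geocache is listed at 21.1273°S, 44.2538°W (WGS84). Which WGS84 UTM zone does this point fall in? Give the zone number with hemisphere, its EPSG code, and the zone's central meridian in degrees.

Zone 23S (EPSG:32723), central meridian -45°

UTM zone = ⌊(λ + 180)/6⌋ + 1; -44.2538° ∈ [-48°, -42°) → zone 23.
Hemisphere: S (φ < 0).
Central meridian λ₀ = 6×23 − 183 = -45°.
EPSG code: 32723.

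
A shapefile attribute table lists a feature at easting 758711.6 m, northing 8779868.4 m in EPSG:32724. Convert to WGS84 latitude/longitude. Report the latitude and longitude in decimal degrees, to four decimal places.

lat -11.0283°, lon -36.6322°

Zone 24S: λ₀ = -39°, k₀ = 0.9996, false easting 500000 m, false northing 10000000 m.
Meridian distance M = (N − FN)/k₀ = -1220619.8 m.
Inverse transverse Mercator on WGS84 gives φ = -11.02829981°, λ = -36.63219984°.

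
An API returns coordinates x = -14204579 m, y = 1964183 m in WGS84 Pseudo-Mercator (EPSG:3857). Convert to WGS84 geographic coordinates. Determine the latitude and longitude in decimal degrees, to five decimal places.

R = 6378137 m. λ = x/R = -127.60190420°.
φ = 2·arctan(exp(y/R)) − 90° = 2·arctan(1.36064) − 90° = 17.37209975°.

lat 17.37210°, lon -127.60190°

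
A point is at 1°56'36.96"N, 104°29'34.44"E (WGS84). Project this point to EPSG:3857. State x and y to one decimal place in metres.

x 11632096.4 m, y 216402.1 m

Web Mercator is spherical with R = a = 6378137 m.
x = R·λ = 6378137 × 1.823745150 = 11632096.420 m.
y = R·ln tan(π/4 + φ/2) = 6378137 × 0.033928727 = 216402.069 m.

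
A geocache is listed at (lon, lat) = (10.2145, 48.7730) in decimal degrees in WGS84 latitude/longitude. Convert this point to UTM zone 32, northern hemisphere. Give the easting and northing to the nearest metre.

Zone 32 central meridian λ₀ = 6×32 − 183 = 9°; Δλ = +1.2145°.
Transverse Mercator on WGS84 with k₀ = 0.9996 gives E = 589233.714 m, N = 5402933.116 m.

E 589234 m, N 5402933 m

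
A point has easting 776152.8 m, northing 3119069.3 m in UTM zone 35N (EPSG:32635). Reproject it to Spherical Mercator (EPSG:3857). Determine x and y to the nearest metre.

Unproject from UTM 35N (λ₀ = 27°) → φ = 28.16849974°, λ = 29.81239959°.
Web Mercator (R = 6378137 m): x = 3318701.141 m, y = 3270234.410 m.

x 3318701 m, y 3270234 m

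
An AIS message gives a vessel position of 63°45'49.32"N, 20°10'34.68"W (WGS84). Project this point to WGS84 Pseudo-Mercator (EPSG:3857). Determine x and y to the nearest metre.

Web Mercator is spherical with R = a = 6378137 m.
x = R·λ = 6378137 × -0.352142866 = -2246015.442 m.
y = R·ln tan(π/4 + φ/2) = 6378137 × 1.456539821 = 9290010.521 m.

x -2246015 m, y 9290011 m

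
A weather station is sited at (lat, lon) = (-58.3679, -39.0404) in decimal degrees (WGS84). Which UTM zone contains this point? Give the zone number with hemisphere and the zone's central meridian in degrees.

UTM zone = ⌊(λ + 180)/6⌋ + 1; -39.0404° ∈ [-42°, -36°) → zone 24.
Hemisphere: S (φ < 0).
Central meridian λ₀ = 6×24 − 183 = -39°.

Zone 24S, central meridian -39°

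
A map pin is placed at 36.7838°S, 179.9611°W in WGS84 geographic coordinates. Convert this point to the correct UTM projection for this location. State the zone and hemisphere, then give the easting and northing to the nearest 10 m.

Longitude -179.9611° lies in the 6° band [-180°, -174°), giving zone 1; latitude is south of the equator, so 1S.
Zone 1 central meridian λ₀ = 6×1 − 183 = -177°; Δλ = -2.9611°.
Transverse Mercator on WGS84 with k₀ = 0.9996 gives E = 235755.333 m, N = 5925020.153 m.

Zone 1S: E 235760 m, N 5925020 m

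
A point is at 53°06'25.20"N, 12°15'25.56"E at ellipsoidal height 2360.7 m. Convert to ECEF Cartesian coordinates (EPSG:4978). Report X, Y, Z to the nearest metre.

X 3751079 m, Y 814926 m, Z 5079589 m

WGS84: a = 6378137 m, e² = 0.006694380; N(φ) = a/√(1−e²sin²φ) = 6391835.999 m.
X = (N+h)·cosφ·cosλ = 3751079.100 m; Y = (N+h)·cosφ·sinλ = 814925.862 m; Z = (N(1−e²)+h)·sinφ = 5079588.864 m.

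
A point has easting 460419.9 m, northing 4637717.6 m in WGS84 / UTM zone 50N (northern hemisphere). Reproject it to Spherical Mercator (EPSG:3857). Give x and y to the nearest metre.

Unproject from UTM 50N (λ₀ = 117°) → φ = 41.89039989°, λ = 116.52289960°.
Web Mercator (R = 6378137 m): x = 12971269.850 m, y = 5144575.991 m.

x 12971270 m, y 5144576 m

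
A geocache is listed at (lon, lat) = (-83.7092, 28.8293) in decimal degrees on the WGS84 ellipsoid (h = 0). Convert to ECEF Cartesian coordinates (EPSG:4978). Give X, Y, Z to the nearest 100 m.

WGS84: a = 6378137 m, e² = 0.006694380; N(φ) = a/√(1−e²sin²φ) = 6383106.802 m.
X = (N+h)·cosφ·cosλ = 612740.223 m; Y = (N+h)·cosφ·sinλ = -5558314.065 m; Z = (N(1−e²)+h)·sinφ = 3057340.260 m.

X 612700 m, Y -5558300 m, Z 3057300 m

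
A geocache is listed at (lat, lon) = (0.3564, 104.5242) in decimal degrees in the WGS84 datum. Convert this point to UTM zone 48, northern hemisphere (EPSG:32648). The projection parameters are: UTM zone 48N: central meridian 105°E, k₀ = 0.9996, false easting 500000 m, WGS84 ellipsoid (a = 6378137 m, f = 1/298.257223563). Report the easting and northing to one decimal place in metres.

Zone 48 central meridian λ₀ = 6×48 − 183 = 105°; Δλ = -0.4758°.
Transverse Mercator on WGS84 with k₀ = 0.9996 gives E = 447055.777 m, N = 39394.281 m.

E 447055.8 m, N 39394.3 m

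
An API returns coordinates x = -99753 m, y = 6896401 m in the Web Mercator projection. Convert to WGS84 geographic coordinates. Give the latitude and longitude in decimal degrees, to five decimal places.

lat 52.52930°, lon -0.89610°

R = 6378137 m. λ = x/R = -0.89609645°.
φ = 2·arctan(exp(y/R)) − 90° = 2·arctan(2.94838) − 90° = 52.52929795°.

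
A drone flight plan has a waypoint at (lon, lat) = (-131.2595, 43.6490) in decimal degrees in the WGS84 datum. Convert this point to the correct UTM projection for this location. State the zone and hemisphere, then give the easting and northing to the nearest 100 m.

Zone 9N: E 317800 m, N 4835400 m

Longitude -131.2595° lies in the 6° band [-132°, -126°), giving zone 9; latitude is north of the equator, so 9N.
Zone 9 central meridian λ₀ = 6×9 − 183 = -129°; Δλ = -2.2595°.
Transverse Mercator on WGS84 with k₀ = 0.9996 gives E = 317779.758 m, N = 4835369.931 m.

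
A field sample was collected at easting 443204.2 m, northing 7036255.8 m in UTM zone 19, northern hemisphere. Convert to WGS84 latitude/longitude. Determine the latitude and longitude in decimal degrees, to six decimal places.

Zone 19N: λ₀ = -69°, k₀ = 0.9996, false easting 500000 m.
Meridian distance M = (N − FN)/k₀ = 7039071.4 m.
Inverse transverse Mercator on WGS84 gives φ = 63.45020033°, λ = -70.13890067°.

lat 63.450200°, lon -70.138901°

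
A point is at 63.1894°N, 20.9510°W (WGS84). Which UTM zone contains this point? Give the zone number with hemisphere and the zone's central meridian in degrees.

UTM zone = ⌊(λ + 180)/6⌋ + 1; -20.9510° ∈ [-24°, -18°) → zone 27.
Hemisphere: N (φ ≥ 0).
Central meridian λ₀ = 6×27 − 183 = -21°.

Zone 27N, central meridian -21°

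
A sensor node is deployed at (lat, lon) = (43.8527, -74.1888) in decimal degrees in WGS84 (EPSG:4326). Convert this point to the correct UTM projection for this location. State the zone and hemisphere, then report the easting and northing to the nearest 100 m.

Longitude -74.1888° lies in the 6° band [-78°, -72°), giving zone 18; latitude is north of the equator, so 18N.
Zone 18 central meridian λ₀ = 6×18 − 183 = -75°; Δλ = +0.8112°.
Transverse Mercator on WGS84 with k₀ = 0.9996 gives E = 565198.017 m, N = 4855832.535 m.

Zone 18N: E 565200 m, N 4855800 m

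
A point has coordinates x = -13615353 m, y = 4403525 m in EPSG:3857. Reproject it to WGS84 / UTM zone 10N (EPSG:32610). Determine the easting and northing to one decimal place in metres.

E 561706.3 m, N 4066729.9 m

Web Mercator inverse (R = 6378137 m) → φ = 36.74429868°, λ = -122.30879699°.
UTM 10N forward: E = 561706.280 m, N = 4066729.880 m.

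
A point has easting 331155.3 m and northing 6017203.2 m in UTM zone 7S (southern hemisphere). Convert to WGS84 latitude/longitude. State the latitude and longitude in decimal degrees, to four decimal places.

Zone 7S: λ₀ = -141°, k₀ = 0.9996, false easting 500000 m, false northing 10000000 m.
Meridian distance M = (N − FN)/k₀ = -3984390.6 m.
Inverse transverse Mercator on WGS84 gives φ = -35.97499957°, λ = -142.87270052°.

lat -35.9750°, lon -142.8727°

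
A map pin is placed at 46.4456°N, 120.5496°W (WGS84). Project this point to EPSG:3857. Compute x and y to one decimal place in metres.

x -13419520.1 m, y 5852046.8 m

Web Mercator is spherical with R = a = 6378137 m.
x = R·λ = 6378137 × -2.103987432 = -13419520.087 m.
y = R·ln tan(π/4 + φ/2) = 6378137 × 0.917516628 = 5852046.754 m.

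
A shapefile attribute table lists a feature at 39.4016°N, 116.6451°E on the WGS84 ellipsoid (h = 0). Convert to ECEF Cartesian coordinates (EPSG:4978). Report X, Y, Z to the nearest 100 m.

X -2213200 m, Y 4411000 m, Z 4026900 m

WGS84: a = 6378137 m, e² = 0.006694380; N(φ) = a/√(1−e²sin²φ) = 6386756.104 m.
X = (N+h)·cosφ·cosλ = -2213230.023 m; Y = (N+h)·cosφ·sinλ = 4411042.427 m; Z = (N(1−e²)+h)·sinφ = 4026867.735 m.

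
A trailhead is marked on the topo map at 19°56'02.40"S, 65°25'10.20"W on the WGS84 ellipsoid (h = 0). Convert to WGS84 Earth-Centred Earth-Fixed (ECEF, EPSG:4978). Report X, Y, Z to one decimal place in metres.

X 2495133.8 m, Y -5454749.0 m, Z -2160829.5 m

WGS84: a = 6378137 m, e² = 0.006694380; N(φ) = a/√(1−e²sin²φ) = 6380620.003 m.
X = (N+h)·cosφ·cosλ = 2495133.820 m; Y = (N+h)·cosφ·sinλ = -5454748.996 m; Z = (N(1−e²)+h)·sinφ = -2160829.527 m.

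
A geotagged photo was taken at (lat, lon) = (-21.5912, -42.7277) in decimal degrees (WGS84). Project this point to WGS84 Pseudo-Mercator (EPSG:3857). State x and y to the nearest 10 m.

x -4756430 m, y -2462510 m

Web Mercator is spherical with R = a = 6378137 m.
x = R·λ = 6378137 × -0.745739047 = -4756425.807 m.
y = R·ln tan(π/4 + φ/2) = 6378137 × -0.386086738 = -2462514.107 m.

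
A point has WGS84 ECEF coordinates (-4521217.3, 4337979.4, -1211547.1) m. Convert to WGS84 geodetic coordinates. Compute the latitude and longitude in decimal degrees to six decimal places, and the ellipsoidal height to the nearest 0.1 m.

λ = atan2(Y, X) = 136.18489993°; p = √(X²+Y²) = 6265737.9 m.
Bowring's method on WGS84 (a = 6378137 m, b = 6356752.314 m) gives φ = -11.01560009°, h = 4433.262 m.

lat -11.015600°, lon 136.184900°, h 4433.3 m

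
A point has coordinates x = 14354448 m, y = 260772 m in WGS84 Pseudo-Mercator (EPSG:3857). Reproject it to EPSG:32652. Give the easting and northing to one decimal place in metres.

Web Mercator inverse (R = 6378137 m) → φ = 2.34190237°, λ = 128.94820033°.
UTM 52N forward: E = 494240.775 m, N = 258852.130 m.

E 494240.8 m, N 258852.1 m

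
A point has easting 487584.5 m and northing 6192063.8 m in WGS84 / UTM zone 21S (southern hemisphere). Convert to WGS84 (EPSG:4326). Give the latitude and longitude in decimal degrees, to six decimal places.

Zone 21S: λ₀ = -57°, k₀ = 0.9996, false easting 500000 m, false northing 10000000 m.
Meridian distance M = (N − FN)/k₀ = -3809460.0 m.
Inverse transverse Mercator on WGS84 gives φ = -34.41279967°, λ = -57.13509976°.

lat -34.412800°, lon -57.135100°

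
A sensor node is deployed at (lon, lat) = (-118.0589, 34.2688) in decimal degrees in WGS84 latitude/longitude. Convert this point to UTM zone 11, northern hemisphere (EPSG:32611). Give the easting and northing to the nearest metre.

Zone 11 central meridian λ₀ = 6×11 − 183 = -117°; Δλ = -1.0589°.
Transverse Mercator on WGS84 with k₀ = 0.9996 gives E = 402519.922 m, N = 3792467.883 m.

E 402520 m, N 3792468 m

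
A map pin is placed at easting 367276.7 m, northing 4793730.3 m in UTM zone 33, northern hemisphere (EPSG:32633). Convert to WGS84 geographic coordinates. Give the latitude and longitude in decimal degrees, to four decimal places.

Zone 33N: λ₀ = 15°, k₀ = 0.9996, false easting 500000 m.
Meridian distance M = (N − FN)/k₀ = 4795648.6 m.
Inverse transverse Mercator on WGS84 gives φ = 43.28469997°, λ = 13.36410055°.

lat 43.2847°, lon 13.3641°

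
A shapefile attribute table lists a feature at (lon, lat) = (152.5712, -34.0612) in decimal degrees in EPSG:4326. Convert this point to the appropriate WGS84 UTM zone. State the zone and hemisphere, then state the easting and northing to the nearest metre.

Longitude 152.5712° lies in the 6° band [150°, 156°), giving zone 56; latitude is south of the equator, so 56S.
Zone 56 central meridian λ₀ = 6×56 − 183 = 153°; Δλ = -0.4288°.
Transverse Mercator on WGS84 with k₀ = 0.9996 gives E = 460429.532 m, N = 6230975.321 m.

Zone 56S: E 460430 m, N 6230975 m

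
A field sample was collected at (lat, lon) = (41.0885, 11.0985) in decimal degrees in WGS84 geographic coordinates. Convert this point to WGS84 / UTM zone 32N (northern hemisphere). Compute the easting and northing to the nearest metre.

E 676256 m, N 4550703 m

Zone 32 central meridian λ₀ = 6×32 − 183 = 9°; Δλ = +2.0985°.
Transverse Mercator on WGS84 with k₀ = 0.9996 gives E = 676256.228 m, N = 4550703.347 m.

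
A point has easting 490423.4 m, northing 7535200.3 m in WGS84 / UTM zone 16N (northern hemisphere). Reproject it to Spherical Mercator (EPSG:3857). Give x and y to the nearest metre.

Unproject from UTM 16N (λ₀ = -87°) → φ = 67.93110016°, λ = -87.22840040°.
Web Mercator (R = 6378137 m): x = -9710221.115 m, y = 10426553.186 m.

x -9710221 m, y 10426553 m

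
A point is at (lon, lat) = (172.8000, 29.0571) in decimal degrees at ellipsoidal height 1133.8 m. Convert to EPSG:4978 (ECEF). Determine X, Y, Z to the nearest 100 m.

X -5536800 m, Y 699500 m, Z 3080000 m

WGS84: a = 6378137 m, e² = 0.006694380; N(φ) = a/√(1−e²sin²φ) = 6383178.865 m.
X = (N+h)·cosφ·cosλ = -5536752.355 m; Y = (N+h)·cosφ·sinλ = 699454.484 m; Z = (N(1−e²)+h)·sinφ = 3079985.585 m.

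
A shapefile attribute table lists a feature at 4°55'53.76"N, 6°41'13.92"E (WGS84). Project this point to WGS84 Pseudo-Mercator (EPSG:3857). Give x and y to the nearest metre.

Web Mercator is spherical with R = a = 6378137 m.
x = R·λ = 6378137 × 0.116713658 = 744415.699 m.
y = R·ln tan(π/4 + φ/2) = 6378137 × 0.086179133 = 549662.316 m.

x 744416 m, y 549662 m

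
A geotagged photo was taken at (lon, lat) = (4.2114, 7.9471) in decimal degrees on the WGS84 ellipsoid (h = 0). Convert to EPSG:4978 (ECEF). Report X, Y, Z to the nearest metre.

X 6300229 m, Y 463920 m, Z 875986 m

WGS84: a = 6378137 m, e² = 0.006694380; N(φ) = a/√(1−e²sin²φ) = 6378545.132 m.
X = (N+h)·cosφ·cosλ = 6300229.095 m; Y = (N+h)·cosφ·sinλ = 463920.224 m; Z = (N(1−e²)+h)·sinφ = 875985.959 m.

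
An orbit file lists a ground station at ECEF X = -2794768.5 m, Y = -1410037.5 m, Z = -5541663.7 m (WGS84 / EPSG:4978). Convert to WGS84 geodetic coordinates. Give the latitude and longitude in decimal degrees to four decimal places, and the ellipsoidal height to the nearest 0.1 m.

lat -60.7036°, lon -153.2278°, h 2760.5 m

λ = atan2(Y, X) = -153.22780061°; p = √(X²+Y²) = 3130325.3 m.
Bowring's method on WGS84 (a = 6378137 m, b = 6356752.314 m) gives φ = -60.70360007°, h = 2760.542 m.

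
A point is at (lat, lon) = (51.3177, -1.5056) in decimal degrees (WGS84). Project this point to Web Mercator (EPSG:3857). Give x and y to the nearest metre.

Web Mercator is spherical with R = a = 6378137 m.
x = R·λ = 6378137 × -0.026277677 = -167602.625 m.
y = R·ln tan(π/4 + φ/2) = 6378137 × 1.046964772 = 6677684.751 m.

x -167603 m, y 6677685 m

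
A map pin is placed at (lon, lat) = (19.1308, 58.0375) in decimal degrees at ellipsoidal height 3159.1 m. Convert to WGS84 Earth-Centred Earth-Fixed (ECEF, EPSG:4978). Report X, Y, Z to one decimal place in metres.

X 3199183.3 m, Y 1109742.9 m, Z 5390630.0 m

WGS84: a = 6378137 m, e² = 0.006694380; N(φ) = a/√(1−e²sin²φ) = 6393559.085 m.
X = (N+h)·cosφ·cosλ = 3199183.294 m; Y = (N+h)·cosφ·sinλ = 1109742.875 m; Z = (N(1−e²)+h)·sinφ = 5390630.028 m.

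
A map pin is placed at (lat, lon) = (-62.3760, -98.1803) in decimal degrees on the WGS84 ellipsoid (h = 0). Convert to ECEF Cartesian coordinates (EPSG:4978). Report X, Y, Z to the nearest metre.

X -421905 m, Y -2934965 m, Z -5628067 m

WGS84: a = 6378137 m, e² = 0.006694380; N(φ) = a/√(1−e²sin²φ) = 6394962.453 m.
X = (N+h)·cosφ·cosλ = -421904.851 m; Y = (N+h)·cosφ·sinλ = -2934964.764 m; Z = (N(1−e²)+h)·sinφ = -5628066.742 m.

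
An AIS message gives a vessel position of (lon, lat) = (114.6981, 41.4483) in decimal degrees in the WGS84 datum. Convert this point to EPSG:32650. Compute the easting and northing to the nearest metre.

Zone 50 central meridian λ₀ = 6×50 − 183 = 117°; Δλ = -2.3019°.
Transverse Mercator on WGS84 with k₀ = 0.9996 gives E = 307717.835 m, N = 4591082.077 m.

E 307718 m, N 4591082 m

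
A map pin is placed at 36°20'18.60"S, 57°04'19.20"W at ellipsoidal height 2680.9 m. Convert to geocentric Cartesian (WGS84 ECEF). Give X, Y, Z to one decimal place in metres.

X 2797282.0 m, Y -4319309.8 m, Z -3760102.1 m

WGS84: a = 6378137 m, e² = 0.006694380; N(φ) = a/√(1−e²sin²φ) = 6385646.264 m.
X = (N+h)·cosφ·cosλ = 2797282.017 m; Y = (N+h)·cosφ·sinλ = -4319309.833 m; Z = (N(1−e²)+h)·sinφ = -3760102.094 m.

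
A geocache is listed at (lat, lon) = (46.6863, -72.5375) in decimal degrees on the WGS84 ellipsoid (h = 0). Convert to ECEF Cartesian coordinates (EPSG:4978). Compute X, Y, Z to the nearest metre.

WGS84: a = 6378137 m, e² = 0.006694380; N(φ) = a/√(1−e²sin²φ) = 6389469.515 m.
X = (N+h)·cosφ·cosλ = 1315295.516 m; Y = (N+h)·cosφ·sinλ = -4181124.477 m; Z = (N(1−e²)+h)·sinφ = 4617911.532 m.

X 1315296 m, Y -4181124 m, Z 4617912 m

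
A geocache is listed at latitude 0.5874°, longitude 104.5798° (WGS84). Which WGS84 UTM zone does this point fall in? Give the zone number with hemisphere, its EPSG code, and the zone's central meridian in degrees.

UTM zone = ⌊(λ + 180)/6⌋ + 1; 104.5798° ∈ [102°, 108°) → zone 48.
Hemisphere: N (φ ≥ 0).
Central meridian λ₀ = 6×48 − 183 = 105°.
EPSG code: 32648.

Zone 48N (EPSG:32648), central meridian 105°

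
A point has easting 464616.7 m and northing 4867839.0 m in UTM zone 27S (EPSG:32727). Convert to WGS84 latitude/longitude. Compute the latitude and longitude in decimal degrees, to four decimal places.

lat -46.3421°, lon -21.4598°

Zone 27S: λ₀ = -21°, k₀ = 0.9996, false easting 500000 m, false northing 10000000 m.
Meridian distance M = (N − FN)/k₀ = -5134214.7 m.
Inverse transverse Mercator on WGS84 gives φ = -46.34209993°, λ = -21.45979995°.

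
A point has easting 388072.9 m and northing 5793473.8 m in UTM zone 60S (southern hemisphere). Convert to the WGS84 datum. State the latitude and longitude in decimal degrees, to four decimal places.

lat -37.9995°, lon 175.7252°

Zone 60S: λ₀ = 177°, k₀ = 0.9996, false easting 500000 m, false northing 10000000 m.
Meridian distance M = (N − FN)/k₀ = -4208209.5 m.
Inverse transverse Mercator on WGS84 gives φ = -37.99949997°, λ = 175.72519945°.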